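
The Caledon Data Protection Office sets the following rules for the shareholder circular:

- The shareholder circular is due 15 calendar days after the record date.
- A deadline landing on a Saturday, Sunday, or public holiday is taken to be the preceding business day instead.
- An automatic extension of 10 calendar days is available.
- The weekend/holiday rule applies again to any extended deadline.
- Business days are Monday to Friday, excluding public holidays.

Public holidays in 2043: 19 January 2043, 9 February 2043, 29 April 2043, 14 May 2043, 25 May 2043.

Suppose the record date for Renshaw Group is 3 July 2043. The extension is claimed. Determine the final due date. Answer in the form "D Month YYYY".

15 calendar days after 3 July 2043 is 18 July 2043.
18 July 2043 falls on a Saturday. Rolling to the preceding business day gives 17 July 2043, a Friday.
Applying the 10-calendar-day extension: 17 July 2043 + 10 days = 27 July 2043.
27 July 2043 is a Monday and not a listed holiday, so it stands.
So the filing is due 27 July 2043.

27 July 2043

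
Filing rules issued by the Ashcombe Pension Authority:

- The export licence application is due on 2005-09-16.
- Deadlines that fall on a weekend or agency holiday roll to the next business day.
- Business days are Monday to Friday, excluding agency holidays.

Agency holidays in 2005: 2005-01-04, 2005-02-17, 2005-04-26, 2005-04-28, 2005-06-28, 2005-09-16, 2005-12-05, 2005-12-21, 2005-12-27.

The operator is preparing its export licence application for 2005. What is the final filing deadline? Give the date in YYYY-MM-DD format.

The statutory due date is 2005-09-16.
Because 2005-09-16 is a listed holiday, the deadline becomes 2005-09-19 (Monday).
Final deadline: 2005-09-19.

2005-09-19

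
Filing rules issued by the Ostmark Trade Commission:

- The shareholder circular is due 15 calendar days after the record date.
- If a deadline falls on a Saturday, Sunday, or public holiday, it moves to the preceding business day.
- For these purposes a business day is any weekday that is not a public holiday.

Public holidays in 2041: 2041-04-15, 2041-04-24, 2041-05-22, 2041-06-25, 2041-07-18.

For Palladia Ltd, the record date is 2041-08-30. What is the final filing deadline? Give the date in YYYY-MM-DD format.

From 2041-08-30, 15 calendar days later is 2041-09-14.
2041-09-14 is a Saturday, so it moves to the preceding business day, 2041-09-13 (Friday).
Deadline: 2041-09-13.

2041-09-13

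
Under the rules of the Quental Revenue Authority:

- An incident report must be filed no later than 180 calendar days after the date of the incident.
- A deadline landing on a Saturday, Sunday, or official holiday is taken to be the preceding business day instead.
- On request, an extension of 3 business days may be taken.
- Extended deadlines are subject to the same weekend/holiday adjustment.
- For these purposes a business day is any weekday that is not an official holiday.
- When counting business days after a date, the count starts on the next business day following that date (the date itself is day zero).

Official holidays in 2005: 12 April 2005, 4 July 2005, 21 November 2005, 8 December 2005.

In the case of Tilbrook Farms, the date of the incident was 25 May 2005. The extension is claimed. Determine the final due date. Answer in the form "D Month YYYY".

180 calendar days after 25 May 2005 is 21 November 2005.
21 November 2005 falls on a listed holiday. Rolling to the preceding business day gives 18 November 2005, a Friday.
The 3-business-day extension runs from 18 November 2005 to 24 November 2005.
24 November 2005 falls on a Thursday, which is a business day, so no adjustment is needed.
The final due date is 24 November 2005.

24 November 2005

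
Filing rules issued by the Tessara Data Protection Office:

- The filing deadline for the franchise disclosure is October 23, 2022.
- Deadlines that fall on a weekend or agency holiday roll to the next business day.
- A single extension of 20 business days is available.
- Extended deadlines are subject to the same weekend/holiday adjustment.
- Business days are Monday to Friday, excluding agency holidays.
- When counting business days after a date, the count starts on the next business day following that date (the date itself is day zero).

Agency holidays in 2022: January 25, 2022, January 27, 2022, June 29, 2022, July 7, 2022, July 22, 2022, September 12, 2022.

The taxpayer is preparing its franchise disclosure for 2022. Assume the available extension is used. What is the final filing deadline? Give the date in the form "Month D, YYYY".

November 21, 2022

Start from the fixed due date, October 23, 2022.
October 23, 2022 falls on a Sunday. Rolling to the next business day gives October 24, 2022, a Monday.
The 20-business-day extension runs from October 24, 2022 to November 21, 2022.
November 21, 2022 (Monday) is already a business day.
So the filing is due November 21, 2022.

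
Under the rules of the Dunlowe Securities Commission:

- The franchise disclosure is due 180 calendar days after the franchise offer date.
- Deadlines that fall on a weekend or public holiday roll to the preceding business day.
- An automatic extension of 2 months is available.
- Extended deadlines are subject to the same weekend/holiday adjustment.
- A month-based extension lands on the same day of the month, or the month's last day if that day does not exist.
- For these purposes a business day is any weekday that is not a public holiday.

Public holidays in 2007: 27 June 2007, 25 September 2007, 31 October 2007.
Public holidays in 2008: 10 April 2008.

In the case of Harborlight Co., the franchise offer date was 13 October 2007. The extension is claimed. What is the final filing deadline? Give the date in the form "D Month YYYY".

Trigger date 13 October 2007 + 180 calendar days = 10 April 2008.
10 April 2008 is a listed holiday; the preceding business day is 9 April 2008 (Wednesday).
Add 2 months to 9 April 2008: 9 June 2008.
9 June 2008 is a Monday and not a listed holiday, so it stands.
Final deadline: 9 June 2008.

9 June 2008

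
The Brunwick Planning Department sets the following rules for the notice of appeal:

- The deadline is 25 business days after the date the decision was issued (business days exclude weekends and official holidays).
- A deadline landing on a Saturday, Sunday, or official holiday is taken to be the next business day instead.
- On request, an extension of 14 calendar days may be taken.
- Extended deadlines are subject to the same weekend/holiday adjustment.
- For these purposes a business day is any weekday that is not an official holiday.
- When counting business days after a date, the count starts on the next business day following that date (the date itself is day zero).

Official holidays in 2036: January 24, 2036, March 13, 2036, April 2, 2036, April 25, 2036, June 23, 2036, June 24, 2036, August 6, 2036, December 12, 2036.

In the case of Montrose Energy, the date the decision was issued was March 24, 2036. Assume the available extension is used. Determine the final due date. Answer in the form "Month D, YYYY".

Counting 25 business days after March 24, 2036 (skipping weekends and listed holidays) reaches April 30, 2036.
April 30, 2036 (Wednesday) is already a business day.
The 14-calendar-day extension moves the deadline from April 30, 2036 to May 14, 2036.
May 14, 2036 falls on a Wednesday, which is a business day, so no adjustment is needed.
Final deadline: May 14, 2036.

May 14, 2036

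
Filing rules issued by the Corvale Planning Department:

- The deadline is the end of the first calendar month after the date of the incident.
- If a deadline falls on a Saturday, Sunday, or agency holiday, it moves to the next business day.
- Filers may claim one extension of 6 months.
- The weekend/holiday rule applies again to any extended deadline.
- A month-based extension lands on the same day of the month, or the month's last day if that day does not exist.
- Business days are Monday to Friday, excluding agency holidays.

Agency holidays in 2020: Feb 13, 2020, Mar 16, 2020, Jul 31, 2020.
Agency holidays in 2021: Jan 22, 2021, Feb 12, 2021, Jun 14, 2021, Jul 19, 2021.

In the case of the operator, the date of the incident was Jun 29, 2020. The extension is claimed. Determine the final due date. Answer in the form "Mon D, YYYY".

Feb 3, 2021

1 month after Jun 29, 2020 falls in July 2020; the last day of that month is Jul 31, 2020.
Because Jul 31, 2020 is a listed holiday, the deadline becomes Aug 3, 2020 (Monday).
The 6 months extension carries Aug 3, 2020 to Feb 3, 2021.
Feb 3, 2021 falls on a Wednesday, which is a business day, so no adjustment is needed.
The final due date is Feb 3, 2021.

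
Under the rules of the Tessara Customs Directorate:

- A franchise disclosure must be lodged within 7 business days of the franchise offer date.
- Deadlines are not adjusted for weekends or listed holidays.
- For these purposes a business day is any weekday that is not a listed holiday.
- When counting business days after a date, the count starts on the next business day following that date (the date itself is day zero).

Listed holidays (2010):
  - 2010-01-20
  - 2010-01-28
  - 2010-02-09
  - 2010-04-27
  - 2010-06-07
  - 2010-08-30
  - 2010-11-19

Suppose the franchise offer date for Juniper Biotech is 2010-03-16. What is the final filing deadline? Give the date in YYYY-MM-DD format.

Starting the day after 2010-03-16 and counting 7 business days lands on 2010-03-25.
2010-03-25 falls on a Thursday. The rules make no weekend/holiday allowance, so it remains 2010-03-25.
Deadline: 2010-03-25.

2010-03-25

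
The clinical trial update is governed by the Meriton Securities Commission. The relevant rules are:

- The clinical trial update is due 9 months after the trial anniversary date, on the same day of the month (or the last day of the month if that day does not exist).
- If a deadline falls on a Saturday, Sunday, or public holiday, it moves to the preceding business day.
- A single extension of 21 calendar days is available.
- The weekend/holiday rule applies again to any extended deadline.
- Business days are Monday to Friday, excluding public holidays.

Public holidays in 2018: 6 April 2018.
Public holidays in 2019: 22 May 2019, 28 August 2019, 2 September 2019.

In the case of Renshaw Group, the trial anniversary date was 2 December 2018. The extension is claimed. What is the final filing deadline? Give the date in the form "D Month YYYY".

20 September 2019

Moving 9 months forward from 2 December 2018 on the corresponding day gives 2 September 2019.
Because 2 September 2019 is a listed holiday, the deadline becomes 30 August 2019 (Friday).
The 21-calendar-day extension moves the deadline from 30 August 2019 to 20 September 2019.
Since 20 September 2019 is a Friday and not a holiday, the date is unchanged.
So the filing is due 20 September 2019.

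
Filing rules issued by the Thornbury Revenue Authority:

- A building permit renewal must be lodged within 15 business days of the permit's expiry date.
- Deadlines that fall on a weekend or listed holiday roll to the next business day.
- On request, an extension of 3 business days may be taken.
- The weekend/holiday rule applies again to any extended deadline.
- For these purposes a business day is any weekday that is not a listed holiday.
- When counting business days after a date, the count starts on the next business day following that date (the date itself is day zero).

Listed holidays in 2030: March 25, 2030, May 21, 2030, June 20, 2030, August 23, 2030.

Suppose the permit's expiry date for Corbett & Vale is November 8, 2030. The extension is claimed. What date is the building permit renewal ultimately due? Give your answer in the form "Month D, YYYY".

15 business days after November 8, 2030, excluding weekends and holidays, is November 29, 2030.
November 29, 2030 falls on a Friday, which is a business day, so no adjustment is needed.
Counting 3 further business days from November 29, 2030 reaches December 4, 2030.
December 4, 2030 is a Wednesday and not a listed holiday, so it stands.
So the filing is due December 4, 2030.

December 4, 2030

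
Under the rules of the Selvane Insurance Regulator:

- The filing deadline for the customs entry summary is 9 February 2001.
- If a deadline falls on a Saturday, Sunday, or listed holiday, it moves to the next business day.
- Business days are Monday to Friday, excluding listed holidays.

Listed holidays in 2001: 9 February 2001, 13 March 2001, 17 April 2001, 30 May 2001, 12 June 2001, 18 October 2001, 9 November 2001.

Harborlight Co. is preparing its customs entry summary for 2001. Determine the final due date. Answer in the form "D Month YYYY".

12 February 2001

The statutory due date is 9 February 2001.
9 February 2001 is a listed holiday, so it moves to the next business day, 12 February 2001 (Monday).
The final due date is 12 February 2001.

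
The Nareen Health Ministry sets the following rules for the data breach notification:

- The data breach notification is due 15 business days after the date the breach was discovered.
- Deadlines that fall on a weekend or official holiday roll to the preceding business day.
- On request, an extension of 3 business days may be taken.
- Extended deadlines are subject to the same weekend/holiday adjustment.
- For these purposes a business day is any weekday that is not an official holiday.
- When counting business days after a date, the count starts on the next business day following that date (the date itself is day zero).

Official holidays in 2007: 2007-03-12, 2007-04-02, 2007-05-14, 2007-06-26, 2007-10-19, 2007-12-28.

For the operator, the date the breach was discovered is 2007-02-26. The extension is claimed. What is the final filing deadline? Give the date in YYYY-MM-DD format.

2007-03-23

Counting 15 business days after 2007-02-26 (skipping weekends and listed holidays) reaches 2007-03-20.
Since 2007-03-20 is a Tuesday and not a holiday, the date is unchanged.
The 3-business-day extension runs from 2007-03-20 to 2007-03-23.
2007-03-23 falls on a Friday, which is a business day, so no adjustment is needed.
The final due date is 2007-03-23.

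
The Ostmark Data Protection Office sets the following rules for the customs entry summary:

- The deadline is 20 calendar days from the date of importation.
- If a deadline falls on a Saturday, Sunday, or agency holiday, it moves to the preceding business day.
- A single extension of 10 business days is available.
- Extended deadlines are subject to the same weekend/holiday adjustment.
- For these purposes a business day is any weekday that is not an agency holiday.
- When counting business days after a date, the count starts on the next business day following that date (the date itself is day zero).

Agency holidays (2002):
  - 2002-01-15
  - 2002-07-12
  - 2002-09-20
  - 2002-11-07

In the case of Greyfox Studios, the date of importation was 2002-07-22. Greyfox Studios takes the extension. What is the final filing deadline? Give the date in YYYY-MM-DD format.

2002-08-23

20 calendar days after 2002-07-22 is 2002-08-11.
2002-08-11 is a Sunday; the preceding business day is 2002-08-09 (Friday).
Counting 10 further business days from 2002-08-09 reaches 2002-08-23.
2002-08-23 falls on a Friday, which is a business day, so no adjustment is needed.
The final due date is 2002-08-23.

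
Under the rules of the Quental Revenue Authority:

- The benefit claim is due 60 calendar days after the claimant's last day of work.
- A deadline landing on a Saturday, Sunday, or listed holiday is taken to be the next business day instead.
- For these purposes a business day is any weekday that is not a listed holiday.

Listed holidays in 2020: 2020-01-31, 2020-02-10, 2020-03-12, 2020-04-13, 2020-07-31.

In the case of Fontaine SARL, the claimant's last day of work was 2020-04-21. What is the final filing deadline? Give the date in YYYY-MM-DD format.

Adding 60 calendar days to 2020-04-21 gives 2020-06-20.
2020-06-20 is a Saturday, so it moves to the next business day, 2020-06-22 (Monday).
Final deadline: 2020-06-22.

2020-06-22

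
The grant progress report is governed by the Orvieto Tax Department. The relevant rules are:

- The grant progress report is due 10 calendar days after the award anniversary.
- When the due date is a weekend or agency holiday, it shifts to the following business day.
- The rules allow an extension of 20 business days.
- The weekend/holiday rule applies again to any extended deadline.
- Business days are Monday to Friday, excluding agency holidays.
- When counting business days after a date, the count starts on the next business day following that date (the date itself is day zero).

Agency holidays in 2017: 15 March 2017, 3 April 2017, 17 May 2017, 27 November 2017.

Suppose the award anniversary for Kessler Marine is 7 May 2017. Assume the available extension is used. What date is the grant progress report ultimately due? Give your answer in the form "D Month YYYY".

15 June 2017

From 7 May 2017, 10 calendar days later is 17 May 2017.
17 May 2017 is a listed holiday; the next business day is 18 May 2017 (Thursday).
Counting 20 further business days from 18 May 2017 reaches 15 June 2017.
15 June 2017 falls on a Thursday, which is a business day, so no adjustment is needed.
Deadline: 15 June 2017.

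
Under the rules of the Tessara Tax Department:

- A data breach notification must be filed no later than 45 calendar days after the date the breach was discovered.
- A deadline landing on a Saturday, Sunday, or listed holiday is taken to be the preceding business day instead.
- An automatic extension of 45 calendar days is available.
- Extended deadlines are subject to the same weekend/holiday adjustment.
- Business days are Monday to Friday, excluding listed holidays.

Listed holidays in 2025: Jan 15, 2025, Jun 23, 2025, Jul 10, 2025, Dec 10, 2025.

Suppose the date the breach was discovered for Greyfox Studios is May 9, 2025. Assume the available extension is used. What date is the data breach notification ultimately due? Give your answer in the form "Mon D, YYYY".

Aug 4, 2025

Trigger date May 9, 2025 + 45 calendar days = Jun 23, 2025.
Jun 23, 2025 falls on a listed holiday. Rolling to the preceding business day gives Jun 20, 2025, a Friday.
With the 45-day extension, Jun 20, 2025 becomes Aug 4, 2025.
Since Aug 4, 2025 is a Monday and not a holiday, the date is unchanged.
So the filing is due Aug 4, 2025.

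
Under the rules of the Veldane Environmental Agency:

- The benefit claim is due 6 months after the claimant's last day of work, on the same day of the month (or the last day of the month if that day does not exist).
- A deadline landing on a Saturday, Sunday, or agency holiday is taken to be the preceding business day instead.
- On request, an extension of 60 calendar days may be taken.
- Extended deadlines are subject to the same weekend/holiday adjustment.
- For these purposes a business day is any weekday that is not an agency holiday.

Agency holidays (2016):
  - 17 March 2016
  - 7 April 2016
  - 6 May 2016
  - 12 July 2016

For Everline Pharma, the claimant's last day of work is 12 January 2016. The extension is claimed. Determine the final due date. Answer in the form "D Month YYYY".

9 September 2016

6 months after 12 January 2016, on the same day of the month, is 12 July 2016.
12 July 2016 is a listed holiday, so it moves to the preceding business day, 11 July 2016 (Monday).
Add the 60 calendar-day extension to 11 July 2016: 9 September 2016.
9 September 2016 is a Friday and not a listed holiday, so it stands.
Final deadline: 9 September 2016.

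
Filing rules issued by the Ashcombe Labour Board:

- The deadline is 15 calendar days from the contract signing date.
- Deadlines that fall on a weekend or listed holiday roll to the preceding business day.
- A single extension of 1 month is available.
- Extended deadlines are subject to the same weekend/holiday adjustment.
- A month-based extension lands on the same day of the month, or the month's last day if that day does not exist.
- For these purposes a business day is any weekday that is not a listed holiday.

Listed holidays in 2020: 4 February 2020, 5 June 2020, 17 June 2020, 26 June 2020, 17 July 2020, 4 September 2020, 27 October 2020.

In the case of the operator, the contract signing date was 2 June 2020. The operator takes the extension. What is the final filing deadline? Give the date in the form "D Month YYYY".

15 calendar days after 2 June 2020 is 17 June 2020.
Because 17 June 2020 is a listed holiday, the deadline becomes 16 June 2020 (Tuesday).
The 1 month extension carries 16 June 2020 to 16 July 2020.
16 July 2020 (Thursday) is already a business day.
So the filing is due 16 July 2020.

16 July 2020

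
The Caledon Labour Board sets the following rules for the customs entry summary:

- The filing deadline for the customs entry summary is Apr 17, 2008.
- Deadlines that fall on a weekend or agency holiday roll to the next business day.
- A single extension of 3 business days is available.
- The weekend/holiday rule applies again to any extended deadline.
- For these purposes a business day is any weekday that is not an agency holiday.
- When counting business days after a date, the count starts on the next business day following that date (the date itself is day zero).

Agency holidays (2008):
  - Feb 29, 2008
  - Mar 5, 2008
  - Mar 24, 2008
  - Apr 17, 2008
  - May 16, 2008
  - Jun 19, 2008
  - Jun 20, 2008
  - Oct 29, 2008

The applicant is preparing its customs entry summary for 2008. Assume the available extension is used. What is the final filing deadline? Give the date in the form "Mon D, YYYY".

Start from the fixed due date, Apr 17, 2008.
Apr 17, 2008 is a listed holiday, so it moves to the next business day, Apr 18, 2008 (Friday).
The 3-business-day extension runs from Apr 18, 2008 to Apr 23, 2008.
Since Apr 23, 2008 is a Wednesday and not a holiday, the date is unchanged.
So the filing is due Apr 23, 2008.

Apr 23, 2008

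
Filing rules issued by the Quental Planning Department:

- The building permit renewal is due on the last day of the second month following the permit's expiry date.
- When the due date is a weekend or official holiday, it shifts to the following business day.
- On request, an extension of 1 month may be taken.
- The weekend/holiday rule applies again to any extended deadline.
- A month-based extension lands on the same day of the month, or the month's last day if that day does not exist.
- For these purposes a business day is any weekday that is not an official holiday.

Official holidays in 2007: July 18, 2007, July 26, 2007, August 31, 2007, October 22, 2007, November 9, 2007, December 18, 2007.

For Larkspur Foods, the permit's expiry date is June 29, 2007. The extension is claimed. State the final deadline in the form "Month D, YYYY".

October 3, 2007

2 months after June 29, 2007 is August 2007; that month ends on August 31, 2007.
August 31, 2007 is a listed holiday, so it moves to the next business day, September 3, 2007 (Monday).
Add 1 month to September 3, 2007: October 3, 2007.
Since October 3, 2007 is a Wednesday and not a holiday, the date is unchanged.
Final deadline: October 3, 2007.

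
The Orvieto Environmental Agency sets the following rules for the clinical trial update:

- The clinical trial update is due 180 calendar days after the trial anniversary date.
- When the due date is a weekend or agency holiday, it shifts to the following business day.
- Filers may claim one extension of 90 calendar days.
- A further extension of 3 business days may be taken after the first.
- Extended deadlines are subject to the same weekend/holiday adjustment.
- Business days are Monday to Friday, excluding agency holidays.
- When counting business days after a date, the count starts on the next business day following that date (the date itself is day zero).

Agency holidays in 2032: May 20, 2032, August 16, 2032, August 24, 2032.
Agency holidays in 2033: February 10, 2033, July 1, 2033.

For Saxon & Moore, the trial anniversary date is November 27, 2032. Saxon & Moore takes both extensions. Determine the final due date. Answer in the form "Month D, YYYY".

August 29, 2033

Trigger date November 27, 2032 + 180 calendar days = May 26, 2033.
Since May 26, 2033 is a Thursday and not a holiday, the date is unchanged.
Add the 90 calendar-day extension to May 26, 2033: August 24, 2033.
August 24, 2033 (Wednesday) is already a business day.
Applying the 3-business-day extension: 3 business days after August 24, 2033 is August 29, 2033.
Since August 29, 2033 is a Monday and not a holiday, the date is unchanged.
The final due date is August 29, 2033.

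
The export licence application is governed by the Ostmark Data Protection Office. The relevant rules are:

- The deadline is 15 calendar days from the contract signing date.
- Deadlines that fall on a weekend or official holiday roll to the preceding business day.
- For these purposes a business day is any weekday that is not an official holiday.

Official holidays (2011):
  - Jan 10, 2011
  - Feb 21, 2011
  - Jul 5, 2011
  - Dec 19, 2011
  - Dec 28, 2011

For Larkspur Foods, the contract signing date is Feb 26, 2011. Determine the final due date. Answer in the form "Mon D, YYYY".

Mar 11, 2011

Trigger date Feb 26, 2011 + 15 calendar days = Mar 13, 2011.
Mar 13, 2011 is a Sunday, so it moves to the preceding business day, Mar 11, 2011 (Friday).
Final deadline: Mar 11, 2011.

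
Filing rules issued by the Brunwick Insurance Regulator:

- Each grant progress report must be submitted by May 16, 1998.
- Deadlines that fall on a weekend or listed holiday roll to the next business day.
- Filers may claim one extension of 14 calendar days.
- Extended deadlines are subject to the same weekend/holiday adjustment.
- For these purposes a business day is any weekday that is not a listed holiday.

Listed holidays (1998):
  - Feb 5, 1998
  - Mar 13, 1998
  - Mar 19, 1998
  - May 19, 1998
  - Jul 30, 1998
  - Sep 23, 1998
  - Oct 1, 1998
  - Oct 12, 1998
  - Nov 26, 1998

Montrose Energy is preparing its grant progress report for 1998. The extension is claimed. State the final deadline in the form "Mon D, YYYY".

The stated deadline is May 16, 1998.
May 16, 1998 is a Saturday; the next business day is May 18, 1998 (Monday).
Add the 14 calendar-day extension to May 18, 1998: Jun 1, 1998.
Since Jun 1, 1998 is a Monday and not a holiday, the date is unchanged.
The final due date is Jun 1, 1998.

Jun 1, 1998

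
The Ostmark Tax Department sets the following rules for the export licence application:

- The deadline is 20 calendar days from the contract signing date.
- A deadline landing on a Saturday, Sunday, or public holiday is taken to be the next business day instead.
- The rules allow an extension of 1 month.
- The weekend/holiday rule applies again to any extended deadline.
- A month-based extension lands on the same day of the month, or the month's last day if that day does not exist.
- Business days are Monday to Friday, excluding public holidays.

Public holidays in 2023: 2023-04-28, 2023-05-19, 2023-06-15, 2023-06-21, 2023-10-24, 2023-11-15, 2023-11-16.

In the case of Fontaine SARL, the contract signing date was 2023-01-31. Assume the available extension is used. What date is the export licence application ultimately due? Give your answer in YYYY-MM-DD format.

From 2023-01-31, 20 calendar days later is 2023-02-20.
2023-02-20 is a Monday and not a listed holiday, so it stands.
Add 1 month to 2023-02-20: 2023-03-20.
2023-03-20 is a Monday and not a listed holiday, so it stands.
So the filing is due 2023-03-20.

2023-03-20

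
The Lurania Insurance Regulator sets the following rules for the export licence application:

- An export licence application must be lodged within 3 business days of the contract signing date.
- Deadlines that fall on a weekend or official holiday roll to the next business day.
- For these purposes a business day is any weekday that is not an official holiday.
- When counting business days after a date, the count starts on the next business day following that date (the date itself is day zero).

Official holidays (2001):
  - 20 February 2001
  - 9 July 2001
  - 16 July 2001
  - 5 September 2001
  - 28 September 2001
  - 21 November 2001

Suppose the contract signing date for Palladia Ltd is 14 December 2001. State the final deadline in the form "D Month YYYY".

Starting the day after 14 December 2001 and counting 3 business days lands on 19 December 2001.
19 December 2001 falls on a Wednesday, which is a business day, so no adjustment is needed.
The final due date is 19 December 2001.

19 December 2001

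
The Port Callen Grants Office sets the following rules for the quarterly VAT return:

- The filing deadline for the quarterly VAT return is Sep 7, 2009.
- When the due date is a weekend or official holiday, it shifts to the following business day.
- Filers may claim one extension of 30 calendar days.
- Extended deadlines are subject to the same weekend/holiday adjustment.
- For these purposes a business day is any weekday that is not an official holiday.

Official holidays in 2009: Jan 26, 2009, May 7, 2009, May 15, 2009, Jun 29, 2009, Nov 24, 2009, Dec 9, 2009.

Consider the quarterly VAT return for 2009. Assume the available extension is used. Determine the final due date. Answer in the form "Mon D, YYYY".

Oct 7, 2009

Start from the fixed due date, Sep 7, 2009.
Sep 7, 2009 falls on a Monday, which is a business day, so no adjustment is needed.
The 30-calendar-day extension moves the deadline from Sep 7, 2009 to Oct 7, 2009.
Oct 7, 2009 (Wednesday) is already a business day.
Final deadline: Oct 7, 2009.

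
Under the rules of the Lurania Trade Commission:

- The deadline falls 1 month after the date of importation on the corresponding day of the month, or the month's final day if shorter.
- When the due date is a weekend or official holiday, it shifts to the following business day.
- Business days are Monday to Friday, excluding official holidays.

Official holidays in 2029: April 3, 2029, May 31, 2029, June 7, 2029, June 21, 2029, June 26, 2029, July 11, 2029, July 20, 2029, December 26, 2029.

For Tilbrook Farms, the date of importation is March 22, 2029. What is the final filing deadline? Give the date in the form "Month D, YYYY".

April 23, 2029

1 month from March 22, 2029 is April 22, 2029.
April 22, 2029 is a Sunday; the next business day is April 23, 2029 (Monday).
Deadline: April 23, 2029.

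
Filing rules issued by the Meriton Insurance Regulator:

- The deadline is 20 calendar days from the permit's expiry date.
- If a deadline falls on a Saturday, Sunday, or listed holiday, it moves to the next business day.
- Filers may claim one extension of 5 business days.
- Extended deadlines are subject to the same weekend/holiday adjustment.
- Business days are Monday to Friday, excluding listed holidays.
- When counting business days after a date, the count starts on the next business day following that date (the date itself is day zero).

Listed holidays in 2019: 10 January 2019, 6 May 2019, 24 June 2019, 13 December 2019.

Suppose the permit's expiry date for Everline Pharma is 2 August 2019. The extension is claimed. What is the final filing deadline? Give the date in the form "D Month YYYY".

20 calendar days after 2 August 2019 is 22 August 2019.
22 August 2019 falls on a Thursday, which is a business day, so no adjustment is needed.
The 5-business-day extension runs from 22 August 2019 to 29 August 2019.
29 August 2019 is a Thursday and not a listed holiday, so it stands.
Deadline: 29 August 2019.

29 August 2019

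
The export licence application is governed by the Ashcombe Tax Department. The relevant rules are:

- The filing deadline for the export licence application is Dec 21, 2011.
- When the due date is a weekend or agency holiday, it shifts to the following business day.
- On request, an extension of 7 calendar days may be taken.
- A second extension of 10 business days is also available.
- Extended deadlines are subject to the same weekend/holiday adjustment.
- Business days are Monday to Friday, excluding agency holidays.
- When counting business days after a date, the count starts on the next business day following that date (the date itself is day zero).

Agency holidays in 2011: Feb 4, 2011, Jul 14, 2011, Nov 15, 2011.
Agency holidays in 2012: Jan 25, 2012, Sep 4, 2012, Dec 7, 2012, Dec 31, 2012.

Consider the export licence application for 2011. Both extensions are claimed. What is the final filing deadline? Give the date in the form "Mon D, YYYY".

Jan 11, 2012

The statutory due date is Dec 21, 2011.
Since Dec 21, 2011 is a Wednesday and not a holiday, the date is unchanged.
The 7-calendar-day extension moves the deadline from Dec 21, 2011 to Dec 28, 2011.
Dec 28, 2011 is a Wednesday and not a listed holiday, so it stands.
Counting 10 further business days from Dec 28, 2011 reaches Jan 11, 2012.
Jan 11, 2012 (Wednesday) is already a business day.
So the filing is due Jan 11, 2012.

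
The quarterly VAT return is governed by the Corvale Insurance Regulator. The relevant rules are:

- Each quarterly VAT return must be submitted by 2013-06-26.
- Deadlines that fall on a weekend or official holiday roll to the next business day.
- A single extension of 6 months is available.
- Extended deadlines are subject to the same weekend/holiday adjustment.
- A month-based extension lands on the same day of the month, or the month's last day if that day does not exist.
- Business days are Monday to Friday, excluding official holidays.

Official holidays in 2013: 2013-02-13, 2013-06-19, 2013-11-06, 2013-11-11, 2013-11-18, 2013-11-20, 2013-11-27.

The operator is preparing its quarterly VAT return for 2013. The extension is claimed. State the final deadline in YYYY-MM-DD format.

The stated deadline is 2013-06-26.
2013-06-26 (Wednesday) is already a business day.
The 6 months extension carries 2013-06-26 to 2013-12-26.
2013-12-26 falls on a Thursday, which is a business day, so no adjustment is needed.
Final deadline: 2013-12-26.

2013-12-26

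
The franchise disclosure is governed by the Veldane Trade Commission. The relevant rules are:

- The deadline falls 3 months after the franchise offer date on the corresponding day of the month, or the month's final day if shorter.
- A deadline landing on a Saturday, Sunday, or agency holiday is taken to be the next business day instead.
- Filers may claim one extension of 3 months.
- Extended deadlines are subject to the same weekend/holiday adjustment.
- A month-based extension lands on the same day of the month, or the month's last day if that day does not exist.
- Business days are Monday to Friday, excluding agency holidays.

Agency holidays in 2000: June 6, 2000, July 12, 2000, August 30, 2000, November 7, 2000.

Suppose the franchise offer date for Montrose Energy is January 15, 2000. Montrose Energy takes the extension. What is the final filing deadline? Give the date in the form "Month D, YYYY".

3 months from January 15, 2000 is April 15, 2000.
Because April 15, 2000 is a Saturday, the deadline becomes April 17, 2000 (Monday).
Applying the 3 months extension: 3 months after April 17, 2000 is July 17, 2000.
July 17, 2000 is a Monday and not a listed holiday, so it stands.
The final due date is July 17, 2000.

July 17, 2000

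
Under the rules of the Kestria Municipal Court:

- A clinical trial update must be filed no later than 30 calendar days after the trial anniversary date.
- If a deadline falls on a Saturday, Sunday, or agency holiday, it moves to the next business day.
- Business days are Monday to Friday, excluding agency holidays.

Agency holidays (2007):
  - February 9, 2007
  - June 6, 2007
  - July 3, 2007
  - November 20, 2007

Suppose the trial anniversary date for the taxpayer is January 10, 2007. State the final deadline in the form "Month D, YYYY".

February 12, 2007

Adding 30 calendar days to January 10, 2007 gives February 9, 2007.
February 9, 2007 is a listed holiday; the next business day is February 12, 2007 (Monday).
So the filing is due February 12, 2007.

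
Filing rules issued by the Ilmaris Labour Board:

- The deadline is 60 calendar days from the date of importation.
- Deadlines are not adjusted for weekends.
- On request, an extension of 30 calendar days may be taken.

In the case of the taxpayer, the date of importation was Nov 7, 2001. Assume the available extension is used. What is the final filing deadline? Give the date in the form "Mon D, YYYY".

60 calendar days after Nov 7, 2001 is Jan 6, 2002.
No adjustment is made for weekends or holidays, so Jan 6, 2002 stands.
Add the 30 calendar-day extension to Jan 6, 2002: Feb 5, 2002.
Feb 5, 2002 falls on a Tuesday. The rules make no weekend/holiday allowance, so it remains Feb 5, 2002.
The final due date is Feb 5, 2002.

Feb 5, 2002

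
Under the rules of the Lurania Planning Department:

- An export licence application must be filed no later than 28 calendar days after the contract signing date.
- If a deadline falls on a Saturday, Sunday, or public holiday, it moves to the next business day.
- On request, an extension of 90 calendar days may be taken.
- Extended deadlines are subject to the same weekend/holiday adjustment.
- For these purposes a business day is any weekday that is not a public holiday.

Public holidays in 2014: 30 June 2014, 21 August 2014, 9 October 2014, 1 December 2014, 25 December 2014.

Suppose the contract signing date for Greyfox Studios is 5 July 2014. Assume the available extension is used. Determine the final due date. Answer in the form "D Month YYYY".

3 November 2014

Trigger date 5 July 2014 + 28 calendar days = 2 August 2014.
2 August 2014 is a Saturday, so it moves to the next business day, 4 August 2014 (Monday).
The 90-calendar-day extension moves the deadline from 4 August 2014 to 2 November 2014.
2 November 2014 falls on a Sunday. Rolling to the next business day gives 3 November 2014, a Monday.
Final deadline: 3 November 2014.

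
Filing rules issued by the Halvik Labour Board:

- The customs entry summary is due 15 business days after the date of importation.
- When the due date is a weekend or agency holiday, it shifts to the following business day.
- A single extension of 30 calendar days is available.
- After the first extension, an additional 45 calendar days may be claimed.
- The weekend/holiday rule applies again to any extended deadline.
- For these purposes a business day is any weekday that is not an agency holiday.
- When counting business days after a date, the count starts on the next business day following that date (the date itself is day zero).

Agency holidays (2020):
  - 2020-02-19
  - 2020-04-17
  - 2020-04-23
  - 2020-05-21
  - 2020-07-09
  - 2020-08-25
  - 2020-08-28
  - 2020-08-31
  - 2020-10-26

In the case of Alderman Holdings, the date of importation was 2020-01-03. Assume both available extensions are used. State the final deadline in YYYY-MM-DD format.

2020-04-09

Starting the day after 2020-01-03 and counting 15 business days lands on 2020-01-24.
2020-01-24 (Friday) is already a business day.
The 30-calendar-day extension moves the deadline from 2020-01-24 to 2020-02-23.
2020-02-23 is a Sunday, so it moves to the next business day, 2020-02-24 (Monday).
The 45-calendar-day extension moves the deadline from 2020-02-24 to 2020-04-09.
2020-04-09 falls on a Thursday, which is a business day, so no adjustment is needed.
Deadline: 2020-04-09.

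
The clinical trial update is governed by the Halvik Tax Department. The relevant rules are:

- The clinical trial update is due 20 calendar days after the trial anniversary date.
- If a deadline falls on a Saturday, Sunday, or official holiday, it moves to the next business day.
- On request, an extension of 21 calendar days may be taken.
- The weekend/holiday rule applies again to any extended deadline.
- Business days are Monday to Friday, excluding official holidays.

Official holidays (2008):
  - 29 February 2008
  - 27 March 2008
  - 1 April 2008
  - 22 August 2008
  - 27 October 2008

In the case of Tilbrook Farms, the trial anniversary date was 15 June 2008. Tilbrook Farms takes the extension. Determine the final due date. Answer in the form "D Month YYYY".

28 July 2008

20 calendar days after 15 June 2008 is 5 July 2008.
Because 5 July 2008 is a Saturday, the deadline becomes 7 July 2008 (Monday).
With the 21-day extension, 7 July 2008 becomes 28 July 2008.
28 July 2008 is a Monday and not a listed holiday, so it stands.
Final deadline: 28 July 2008.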